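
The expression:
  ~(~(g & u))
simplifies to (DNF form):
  g & u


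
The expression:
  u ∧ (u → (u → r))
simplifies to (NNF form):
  r ∧ u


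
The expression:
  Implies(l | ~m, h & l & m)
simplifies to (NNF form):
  m & (h | ~l)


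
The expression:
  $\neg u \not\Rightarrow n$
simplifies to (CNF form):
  $\neg n \wedge \neg u$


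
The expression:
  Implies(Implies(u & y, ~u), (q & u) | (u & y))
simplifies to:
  u & (q | y)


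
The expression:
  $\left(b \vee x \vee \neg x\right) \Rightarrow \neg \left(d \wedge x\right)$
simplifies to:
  $\neg d \vee \neg x$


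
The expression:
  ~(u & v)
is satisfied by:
  {u: False, v: False}
  {v: True, u: False}
  {u: True, v: False}


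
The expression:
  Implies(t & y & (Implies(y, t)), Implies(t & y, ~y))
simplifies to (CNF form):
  ~t | ~y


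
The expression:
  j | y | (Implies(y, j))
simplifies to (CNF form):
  True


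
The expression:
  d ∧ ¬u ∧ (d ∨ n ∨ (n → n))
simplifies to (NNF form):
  d ∧ ¬u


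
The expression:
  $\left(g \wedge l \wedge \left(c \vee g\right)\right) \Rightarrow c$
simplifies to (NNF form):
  $c \vee \neg g \vee \neg l$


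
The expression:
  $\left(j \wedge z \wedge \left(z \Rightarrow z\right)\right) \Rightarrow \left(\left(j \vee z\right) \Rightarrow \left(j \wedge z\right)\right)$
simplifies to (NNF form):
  $\text{True}$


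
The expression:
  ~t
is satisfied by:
  {t: False}


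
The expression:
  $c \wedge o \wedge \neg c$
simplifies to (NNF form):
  $\text{False}$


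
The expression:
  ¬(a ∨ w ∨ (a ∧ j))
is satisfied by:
  {w: False, a: False}


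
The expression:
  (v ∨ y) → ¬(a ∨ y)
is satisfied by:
  {y: False, v: False, a: False}
  {a: True, y: False, v: False}
  {v: True, y: False, a: False}


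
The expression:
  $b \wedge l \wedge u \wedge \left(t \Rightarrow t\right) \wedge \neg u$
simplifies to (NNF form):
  $\text{False}$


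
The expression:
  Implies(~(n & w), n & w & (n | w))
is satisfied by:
  {w: True, n: True}


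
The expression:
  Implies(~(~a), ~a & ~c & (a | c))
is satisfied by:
  {a: False}


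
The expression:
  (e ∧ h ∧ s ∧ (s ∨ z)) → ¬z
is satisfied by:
  {s: False, e: False, z: False, h: False}
  {h: True, s: False, e: False, z: False}
  {z: True, s: False, e: False, h: False}
  {h: True, z: True, s: False, e: False}
  {e: True, h: False, s: False, z: False}
  {h: True, e: True, s: False, z: False}
  {z: True, e: True, h: False, s: False}
  {h: True, z: True, e: True, s: False}
  {s: True, z: False, e: False, h: False}
  {h: True, s: True, z: False, e: False}
  {z: True, s: True, h: False, e: False}
  {h: True, z: True, s: True, e: False}
  {e: True, s: True, z: False, h: False}
  {h: True, e: True, s: True, z: False}
  {z: True, e: True, s: True, h: False}


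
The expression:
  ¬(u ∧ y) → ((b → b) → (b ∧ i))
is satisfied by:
  {i: True, y: True, b: True, u: True}
  {i: True, y: True, b: True, u: False}
  {i: True, y: True, u: True, b: False}
  {i: True, b: True, u: True, y: False}
  {i: True, b: True, u: False, y: False}
  {y: True, u: True, b: True, i: False}
  {y: True, u: True, b: False, i: False}


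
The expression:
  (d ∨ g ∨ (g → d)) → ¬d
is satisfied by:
  {d: False}


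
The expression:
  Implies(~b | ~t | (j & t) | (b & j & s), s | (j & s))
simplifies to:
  s | (b & t & ~j)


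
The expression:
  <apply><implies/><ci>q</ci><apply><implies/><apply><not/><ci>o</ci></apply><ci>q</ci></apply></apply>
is always true.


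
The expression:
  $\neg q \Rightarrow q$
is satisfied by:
  {q: True}


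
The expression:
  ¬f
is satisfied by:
  {f: False}


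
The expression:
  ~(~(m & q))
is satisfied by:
  {m: True, q: True}


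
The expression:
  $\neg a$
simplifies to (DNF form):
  $\neg a$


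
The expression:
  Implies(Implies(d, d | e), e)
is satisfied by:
  {e: True}


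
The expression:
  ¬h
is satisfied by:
  {h: False}


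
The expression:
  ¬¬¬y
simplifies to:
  ¬y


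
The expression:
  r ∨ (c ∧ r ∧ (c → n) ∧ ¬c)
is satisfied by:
  {r: True}


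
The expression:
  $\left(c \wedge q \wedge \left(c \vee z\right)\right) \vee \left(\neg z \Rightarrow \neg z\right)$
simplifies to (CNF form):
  $\text{True}$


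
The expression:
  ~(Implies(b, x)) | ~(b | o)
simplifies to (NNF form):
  (b & ~x) | (~b & ~o)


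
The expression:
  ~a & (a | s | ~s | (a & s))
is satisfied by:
  {a: False}


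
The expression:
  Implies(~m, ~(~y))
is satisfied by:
  {y: True, m: True}
  {y: True, m: False}
  {m: True, y: False}


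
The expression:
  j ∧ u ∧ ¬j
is never true.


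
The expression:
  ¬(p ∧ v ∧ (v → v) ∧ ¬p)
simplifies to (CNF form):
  True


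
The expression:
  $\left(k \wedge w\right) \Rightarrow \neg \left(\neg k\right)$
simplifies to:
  $\text{True}$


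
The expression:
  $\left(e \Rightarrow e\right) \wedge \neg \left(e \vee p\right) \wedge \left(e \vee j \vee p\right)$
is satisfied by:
  {j: True, e: False, p: False}


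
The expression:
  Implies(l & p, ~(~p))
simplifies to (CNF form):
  True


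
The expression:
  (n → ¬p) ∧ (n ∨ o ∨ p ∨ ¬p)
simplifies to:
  ¬n ∨ ¬p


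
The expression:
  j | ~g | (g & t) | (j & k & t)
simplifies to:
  j | t | ~g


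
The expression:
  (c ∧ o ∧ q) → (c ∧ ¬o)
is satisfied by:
  {o: False, c: False, q: False}
  {q: True, o: False, c: False}
  {c: True, o: False, q: False}
  {q: True, c: True, o: False}
  {o: True, q: False, c: False}
  {q: True, o: True, c: False}
  {c: True, o: True, q: False}


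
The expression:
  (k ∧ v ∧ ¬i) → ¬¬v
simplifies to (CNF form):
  True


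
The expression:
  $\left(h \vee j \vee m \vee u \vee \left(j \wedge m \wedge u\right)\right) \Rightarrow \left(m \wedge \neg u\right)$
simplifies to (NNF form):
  $\neg u \wedge \left(m \vee \neg h\right) \wedge \left(m \vee \neg j\right)$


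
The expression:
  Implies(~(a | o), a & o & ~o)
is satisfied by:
  {a: True, o: True}
  {a: True, o: False}
  {o: True, a: False}


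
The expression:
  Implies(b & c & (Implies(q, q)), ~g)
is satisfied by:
  {g: False, c: False, b: False}
  {b: True, g: False, c: False}
  {c: True, g: False, b: False}
  {b: True, c: True, g: False}
  {g: True, b: False, c: False}
  {b: True, g: True, c: False}
  {c: True, g: True, b: False}


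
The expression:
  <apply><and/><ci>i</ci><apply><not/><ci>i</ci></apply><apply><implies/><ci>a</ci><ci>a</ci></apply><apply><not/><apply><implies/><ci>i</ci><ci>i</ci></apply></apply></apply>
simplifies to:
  <false/>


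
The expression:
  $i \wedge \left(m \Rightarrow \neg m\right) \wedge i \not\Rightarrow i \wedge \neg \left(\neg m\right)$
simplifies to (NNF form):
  $\text{False}$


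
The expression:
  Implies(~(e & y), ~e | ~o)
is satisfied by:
  {y: True, e: False, o: False}
  {e: False, o: False, y: False}
  {y: True, o: True, e: False}
  {o: True, e: False, y: False}
  {y: True, e: True, o: False}
  {e: True, y: False, o: False}
  {y: True, o: True, e: True}


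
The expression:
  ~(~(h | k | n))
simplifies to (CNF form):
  h | k | n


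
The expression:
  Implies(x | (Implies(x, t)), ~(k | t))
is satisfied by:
  {t: False, k: False}


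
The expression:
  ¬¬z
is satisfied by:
  {z: True}


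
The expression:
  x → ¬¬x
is always true.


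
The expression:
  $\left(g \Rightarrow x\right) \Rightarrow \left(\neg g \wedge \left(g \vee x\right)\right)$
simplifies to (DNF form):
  $\left(g \wedge \neg x\right) \vee \left(x \wedge \neg g\right)$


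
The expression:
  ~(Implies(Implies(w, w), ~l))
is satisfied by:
  {l: True}


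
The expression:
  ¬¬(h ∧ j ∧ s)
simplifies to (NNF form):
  h ∧ j ∧ s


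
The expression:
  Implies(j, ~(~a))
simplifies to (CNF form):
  a | ~j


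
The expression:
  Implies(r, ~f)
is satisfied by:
  {r: False, f: False}
  {f: True, r: False}
  {r: True, f: False}


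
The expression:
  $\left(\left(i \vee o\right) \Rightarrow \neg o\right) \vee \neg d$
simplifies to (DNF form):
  $\neg d \vee \neg o$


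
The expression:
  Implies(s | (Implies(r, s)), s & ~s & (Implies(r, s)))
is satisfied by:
  {r: True, s: False}


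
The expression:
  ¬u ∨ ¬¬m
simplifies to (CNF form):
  m ∨ ¬u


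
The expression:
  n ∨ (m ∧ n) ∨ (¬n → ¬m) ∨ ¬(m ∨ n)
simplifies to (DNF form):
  n ∨ ¬m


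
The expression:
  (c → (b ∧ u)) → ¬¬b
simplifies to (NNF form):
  b ∨ c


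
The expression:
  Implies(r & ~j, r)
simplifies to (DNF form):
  True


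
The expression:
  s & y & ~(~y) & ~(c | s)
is never true.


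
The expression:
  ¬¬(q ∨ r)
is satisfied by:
  {r: True, q: True}
  {r: True, q: False}
  {q: True, r: False}


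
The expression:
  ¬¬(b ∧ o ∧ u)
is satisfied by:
  {u: True, b: True, o: True}


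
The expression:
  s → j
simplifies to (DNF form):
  j ∨ ¬s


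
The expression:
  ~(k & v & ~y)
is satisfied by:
  {y: True, k: False, v: False}
  {k: False, v: False, y: False}
  {v: True, y: True, k: False}
  {v: True, k: False, y: False}
  {y: True, k: True, v: False}
  {k: True, y: False, v: False}
  {v: True, k: True, y: True}


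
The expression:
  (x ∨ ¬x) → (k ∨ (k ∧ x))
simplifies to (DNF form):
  k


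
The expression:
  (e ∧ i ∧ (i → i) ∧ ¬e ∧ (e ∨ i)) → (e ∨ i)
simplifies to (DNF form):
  True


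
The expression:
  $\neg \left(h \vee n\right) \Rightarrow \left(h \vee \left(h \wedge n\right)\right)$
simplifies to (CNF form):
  $h \vee n$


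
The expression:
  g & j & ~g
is never true.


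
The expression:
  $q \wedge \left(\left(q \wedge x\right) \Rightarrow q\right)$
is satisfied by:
  {q: True}


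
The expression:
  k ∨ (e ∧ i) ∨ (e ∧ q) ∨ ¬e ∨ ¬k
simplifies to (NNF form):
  True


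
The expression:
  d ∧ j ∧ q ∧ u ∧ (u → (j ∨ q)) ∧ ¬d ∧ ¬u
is never true.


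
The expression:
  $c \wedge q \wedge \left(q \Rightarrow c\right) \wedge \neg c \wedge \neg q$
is never true.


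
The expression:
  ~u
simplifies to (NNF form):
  ~u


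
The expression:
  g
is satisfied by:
  {g: True}


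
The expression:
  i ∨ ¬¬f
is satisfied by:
  {i: True, f: True}
  {i: True, f: False}
  {f: True, i: False}


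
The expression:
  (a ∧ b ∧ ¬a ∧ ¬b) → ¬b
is always true.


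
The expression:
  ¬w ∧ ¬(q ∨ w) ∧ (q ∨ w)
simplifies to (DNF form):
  False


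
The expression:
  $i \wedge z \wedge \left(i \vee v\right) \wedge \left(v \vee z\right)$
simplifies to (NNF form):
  $i \wedge z$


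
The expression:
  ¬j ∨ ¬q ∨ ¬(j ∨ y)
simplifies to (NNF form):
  ¬j ∨ ¬q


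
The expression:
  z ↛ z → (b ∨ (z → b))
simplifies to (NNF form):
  True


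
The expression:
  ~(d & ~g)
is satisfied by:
  {g: True, d: False}
  {d: False, g: False}
  {d: True, g: True}


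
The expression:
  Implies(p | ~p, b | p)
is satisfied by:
  {b: True, p: True}
  {b: True, p: False}
  {p: True, b: False}


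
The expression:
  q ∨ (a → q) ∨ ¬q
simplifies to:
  True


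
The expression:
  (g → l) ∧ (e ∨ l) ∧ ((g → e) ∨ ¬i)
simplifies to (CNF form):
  (e ∨ l) ∧ (l ∨ ¬g) ∧ (e ∨ l ∨ ¬g) ∧ (e ∨ l ∨ ¬i) ∧ (e ∨ ¬g ∨ ¬i) ∧ (l ∨ ¬g ∨ ¬i) ∧ (e ∨ l ∨ ¬g ∨ ¬i)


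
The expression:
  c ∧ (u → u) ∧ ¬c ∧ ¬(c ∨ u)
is never true.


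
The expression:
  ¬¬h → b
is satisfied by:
  {b: True, h: False}
  {h: False, b: False}
  {h: True, b: True}


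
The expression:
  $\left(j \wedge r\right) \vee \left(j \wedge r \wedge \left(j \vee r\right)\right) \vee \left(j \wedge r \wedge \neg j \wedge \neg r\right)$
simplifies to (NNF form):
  $j \wedge r$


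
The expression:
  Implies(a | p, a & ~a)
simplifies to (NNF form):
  ~a & ~p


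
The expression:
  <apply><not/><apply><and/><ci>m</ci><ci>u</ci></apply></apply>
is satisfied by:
  {u: False, m: False}
  {m: True, u: False}
  {u: True, m: False}


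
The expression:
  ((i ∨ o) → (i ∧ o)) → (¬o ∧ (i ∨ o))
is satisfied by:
  {i: True, o: False}
  {o: True, i: False}


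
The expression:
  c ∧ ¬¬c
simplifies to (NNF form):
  c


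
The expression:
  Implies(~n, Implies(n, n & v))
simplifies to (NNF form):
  True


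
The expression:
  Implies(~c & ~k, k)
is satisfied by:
  {k: True, c: True}
  {k: True, c: False}
  {c: True, k: False}


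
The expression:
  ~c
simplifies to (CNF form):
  ~c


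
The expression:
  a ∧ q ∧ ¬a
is never true.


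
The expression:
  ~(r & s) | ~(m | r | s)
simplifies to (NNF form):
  ~r | ~s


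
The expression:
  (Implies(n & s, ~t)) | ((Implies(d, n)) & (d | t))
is always true.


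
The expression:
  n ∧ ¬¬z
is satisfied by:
  {z: True, n: True}


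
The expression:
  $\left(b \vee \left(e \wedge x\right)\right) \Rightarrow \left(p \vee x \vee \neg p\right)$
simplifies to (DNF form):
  $\text{True}$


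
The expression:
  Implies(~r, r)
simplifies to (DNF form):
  r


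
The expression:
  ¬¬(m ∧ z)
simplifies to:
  m ∧ z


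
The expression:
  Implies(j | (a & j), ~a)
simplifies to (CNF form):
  ~a | ~j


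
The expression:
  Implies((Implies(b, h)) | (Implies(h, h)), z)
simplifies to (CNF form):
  z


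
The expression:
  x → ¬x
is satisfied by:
  {x: False}


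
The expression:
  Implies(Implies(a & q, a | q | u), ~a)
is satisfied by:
  {a: False}


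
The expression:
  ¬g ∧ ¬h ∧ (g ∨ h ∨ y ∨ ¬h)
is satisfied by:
  {g: False, h: False}


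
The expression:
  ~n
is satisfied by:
  {n: False}


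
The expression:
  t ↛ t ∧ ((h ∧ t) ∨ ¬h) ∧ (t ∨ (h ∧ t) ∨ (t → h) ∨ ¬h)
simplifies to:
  False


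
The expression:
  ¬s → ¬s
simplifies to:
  True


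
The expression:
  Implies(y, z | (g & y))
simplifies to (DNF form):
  g | z | ~y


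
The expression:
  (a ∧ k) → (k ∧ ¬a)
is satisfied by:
  {k: False, a: False}
  {a: True, k: False}
  {k: True, a: False}


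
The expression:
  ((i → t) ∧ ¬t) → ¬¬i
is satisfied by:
  {i: True, t: True}
  {i: True, t: False}
  {t: True, i: False}


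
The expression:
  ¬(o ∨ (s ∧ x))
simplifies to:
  ¬o ∧ (¬s ∨ ¬x)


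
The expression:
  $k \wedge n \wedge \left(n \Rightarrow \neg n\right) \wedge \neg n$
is never true.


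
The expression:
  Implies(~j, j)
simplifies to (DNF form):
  j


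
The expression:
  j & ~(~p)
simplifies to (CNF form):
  j & p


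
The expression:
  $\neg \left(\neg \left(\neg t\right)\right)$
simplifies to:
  $\neg t$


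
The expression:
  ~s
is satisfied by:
  {s: False}


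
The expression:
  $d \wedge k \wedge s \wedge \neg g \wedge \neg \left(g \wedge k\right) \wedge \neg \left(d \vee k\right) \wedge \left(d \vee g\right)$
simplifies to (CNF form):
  $\text{False}$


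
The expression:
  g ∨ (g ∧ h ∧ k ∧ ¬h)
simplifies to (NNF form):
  g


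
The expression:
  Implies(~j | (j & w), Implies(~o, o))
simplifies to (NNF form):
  o | (j & ~w)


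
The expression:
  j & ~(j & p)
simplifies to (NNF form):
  j & ~p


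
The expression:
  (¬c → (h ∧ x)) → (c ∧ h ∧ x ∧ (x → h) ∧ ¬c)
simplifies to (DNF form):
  (¬c ∧ ¬h) ∨ (¬c ∧ ¬x)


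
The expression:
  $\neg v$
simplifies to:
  $\neg v$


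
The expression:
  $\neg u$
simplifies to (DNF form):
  $\neg u$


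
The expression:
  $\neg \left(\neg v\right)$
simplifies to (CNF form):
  $v$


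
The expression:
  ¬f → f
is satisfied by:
  {f: True}


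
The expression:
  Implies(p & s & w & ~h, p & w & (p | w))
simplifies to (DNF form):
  True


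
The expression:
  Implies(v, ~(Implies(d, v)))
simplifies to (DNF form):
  ~v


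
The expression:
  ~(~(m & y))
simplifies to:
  m & y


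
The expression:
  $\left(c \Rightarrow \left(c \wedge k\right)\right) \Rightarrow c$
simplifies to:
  $c$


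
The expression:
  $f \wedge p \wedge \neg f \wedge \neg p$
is never true.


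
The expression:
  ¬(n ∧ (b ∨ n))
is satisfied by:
  {n: False}


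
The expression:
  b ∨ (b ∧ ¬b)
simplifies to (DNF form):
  b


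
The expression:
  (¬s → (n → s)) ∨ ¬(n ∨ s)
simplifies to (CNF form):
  s ∨ ¬n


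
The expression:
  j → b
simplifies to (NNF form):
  b ∨ ¬j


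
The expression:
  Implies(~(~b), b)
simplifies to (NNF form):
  True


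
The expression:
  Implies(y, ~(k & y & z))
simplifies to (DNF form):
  ~k | ~y | ~z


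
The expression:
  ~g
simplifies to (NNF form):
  ~g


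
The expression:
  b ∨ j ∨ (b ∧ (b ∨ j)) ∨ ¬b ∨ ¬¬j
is always true.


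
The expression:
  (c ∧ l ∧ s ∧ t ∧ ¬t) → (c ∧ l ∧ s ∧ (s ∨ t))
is always true.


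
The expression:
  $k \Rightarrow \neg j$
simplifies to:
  $\neg j \vee \neg k$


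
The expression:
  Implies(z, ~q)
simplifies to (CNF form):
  ~q | ~z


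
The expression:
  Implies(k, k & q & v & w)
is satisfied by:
  {w: True, q: True, v: True, k: False}
  {w: True, q: True, v: False, k: False}
  {w: True, v: True, q: False, k: False}
  {w: True, v: False, q: False, k: False}
  {q: True, v: True, w: False, k: False}
  {q: True, w: False, v: False, k: False}
  {q: False, v: True, w: False, k: False}
  {q: False, w: False, v: False, k: False}
  {w: True, k: True, q: True, v: True}


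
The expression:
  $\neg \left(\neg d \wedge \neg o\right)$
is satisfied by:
  {d: True, o: True}
  {d: True, o: False}
  {o: True, d: False}


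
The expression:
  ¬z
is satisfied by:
  {z: False}


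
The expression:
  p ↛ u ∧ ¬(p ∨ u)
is never true.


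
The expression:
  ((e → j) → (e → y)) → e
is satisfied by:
  {e: True}


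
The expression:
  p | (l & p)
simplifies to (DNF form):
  p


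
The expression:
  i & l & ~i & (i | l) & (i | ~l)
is never true.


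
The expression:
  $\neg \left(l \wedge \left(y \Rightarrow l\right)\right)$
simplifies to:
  $\neg l$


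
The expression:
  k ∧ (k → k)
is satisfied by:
  {k: True}


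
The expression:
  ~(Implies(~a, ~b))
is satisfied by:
  {b: True, a: False}


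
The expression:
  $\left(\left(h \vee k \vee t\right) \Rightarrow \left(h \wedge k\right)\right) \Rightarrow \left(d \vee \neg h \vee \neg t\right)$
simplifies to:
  $d \vee \neg h \vee \neg k \vee \neg t$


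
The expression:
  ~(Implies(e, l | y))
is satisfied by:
  {e: True, y: False, l: False}


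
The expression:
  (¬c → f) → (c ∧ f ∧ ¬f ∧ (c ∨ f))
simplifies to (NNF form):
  ¬c ∧ ¬f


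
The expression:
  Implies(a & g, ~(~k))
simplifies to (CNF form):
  k | ~a | ~g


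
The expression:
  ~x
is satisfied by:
  {x: False}


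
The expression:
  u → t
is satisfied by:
  {t: True, u: False}
  {u: False, t: False}
  {u: True, t: True}


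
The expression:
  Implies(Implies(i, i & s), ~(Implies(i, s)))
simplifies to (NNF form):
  i & ~s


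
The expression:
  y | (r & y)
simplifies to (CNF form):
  y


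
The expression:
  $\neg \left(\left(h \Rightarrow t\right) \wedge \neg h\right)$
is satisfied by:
  {h: True}


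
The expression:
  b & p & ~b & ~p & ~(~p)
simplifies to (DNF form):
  False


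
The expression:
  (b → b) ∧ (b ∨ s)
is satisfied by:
  {b: True, s: True}
  {b: True, s: False}
  {s: True, b: False}


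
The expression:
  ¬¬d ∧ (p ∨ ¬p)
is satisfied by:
  {d: True}


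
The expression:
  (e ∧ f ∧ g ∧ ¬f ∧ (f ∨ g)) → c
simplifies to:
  True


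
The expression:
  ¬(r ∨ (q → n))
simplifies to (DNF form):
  q ∧ ¬n ∧ ¬r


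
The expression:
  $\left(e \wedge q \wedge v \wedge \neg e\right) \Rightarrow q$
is always true.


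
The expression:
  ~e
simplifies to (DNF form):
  ~e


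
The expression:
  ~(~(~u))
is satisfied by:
  {u: False}


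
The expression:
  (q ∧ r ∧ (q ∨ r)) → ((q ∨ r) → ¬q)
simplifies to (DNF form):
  ¬q ∨ ¬r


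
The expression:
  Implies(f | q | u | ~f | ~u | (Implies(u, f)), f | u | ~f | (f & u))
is always true.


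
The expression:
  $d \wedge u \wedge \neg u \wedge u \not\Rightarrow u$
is never true.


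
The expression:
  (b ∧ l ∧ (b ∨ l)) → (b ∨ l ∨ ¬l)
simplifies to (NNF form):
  True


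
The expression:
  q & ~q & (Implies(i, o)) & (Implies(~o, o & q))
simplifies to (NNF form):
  False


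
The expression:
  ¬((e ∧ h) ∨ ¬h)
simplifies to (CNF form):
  h ∧ ¬e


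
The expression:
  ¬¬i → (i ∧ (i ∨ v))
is always true.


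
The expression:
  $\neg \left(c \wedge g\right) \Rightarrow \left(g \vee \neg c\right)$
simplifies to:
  $g \vee \neg c$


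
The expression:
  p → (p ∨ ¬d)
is always true.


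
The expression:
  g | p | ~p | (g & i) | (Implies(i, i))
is always true.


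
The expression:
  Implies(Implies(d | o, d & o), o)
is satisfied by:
  {d: True, o: True}
  {d: True, o: False}
  {o: True, d: False}


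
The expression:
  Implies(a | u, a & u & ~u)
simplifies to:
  ~a & ~u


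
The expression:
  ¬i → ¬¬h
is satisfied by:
  {i: True, h: True}
  {i: True, h: False}
  {h: True, i: False}


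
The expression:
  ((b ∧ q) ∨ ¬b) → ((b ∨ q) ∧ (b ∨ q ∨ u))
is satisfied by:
  {b: True, q: True}
  {b: True, q: False}
  {q: True, b: False}


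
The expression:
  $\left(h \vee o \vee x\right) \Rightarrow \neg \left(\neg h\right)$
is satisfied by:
  {h: True, x: False, o: False}
  {o: True, h: True, x: False}
  {h: True, x: True, o: False}
  {o: True, h: True, x: True}
  {o: False, x: False, h: False}


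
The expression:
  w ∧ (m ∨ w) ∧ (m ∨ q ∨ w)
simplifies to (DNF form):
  w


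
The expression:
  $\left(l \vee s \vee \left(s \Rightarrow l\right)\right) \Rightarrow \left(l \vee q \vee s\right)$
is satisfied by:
  {q: True, l: True, s: True}
  {q: True, l: True, s: False}
  {q: True, s: True, l: False}
  {q: True, s: False, l: False}
  {l: True, s: True, q: False}
  {l: True, s: False, q: False}
  {s: True, l: False, q: False}


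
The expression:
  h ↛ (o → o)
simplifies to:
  False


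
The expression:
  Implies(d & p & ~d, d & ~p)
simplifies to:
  True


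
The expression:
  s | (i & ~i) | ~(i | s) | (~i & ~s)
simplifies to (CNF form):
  s | ~i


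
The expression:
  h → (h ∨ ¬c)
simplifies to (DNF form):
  True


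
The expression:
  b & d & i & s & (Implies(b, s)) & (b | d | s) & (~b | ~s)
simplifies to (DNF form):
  False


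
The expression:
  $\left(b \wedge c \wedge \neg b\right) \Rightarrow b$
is always true.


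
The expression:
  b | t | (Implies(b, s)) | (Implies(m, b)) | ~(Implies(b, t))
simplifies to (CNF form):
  True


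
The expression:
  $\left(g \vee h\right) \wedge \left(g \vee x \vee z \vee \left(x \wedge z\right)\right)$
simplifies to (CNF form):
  $\left(g \vee h\right) \wedge \left(g \vee h \vee x\right) \wedge \left(g \vee h \vee z\right) \wedge \left(g \vee x \vee z\right)$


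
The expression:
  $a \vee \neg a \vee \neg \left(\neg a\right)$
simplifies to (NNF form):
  $\text{True}$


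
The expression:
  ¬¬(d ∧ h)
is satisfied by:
  {h: True, d: True}


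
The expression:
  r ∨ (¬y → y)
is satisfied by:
  {r: True, y: True}
  {r: True, y: False}
  {y: True, r: False}


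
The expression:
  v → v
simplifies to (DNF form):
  True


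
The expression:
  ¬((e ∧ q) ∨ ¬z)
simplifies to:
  z ∧ (¬e ∨ ¬q)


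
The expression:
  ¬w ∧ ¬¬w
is never true.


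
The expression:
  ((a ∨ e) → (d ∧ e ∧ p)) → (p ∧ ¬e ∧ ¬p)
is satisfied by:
  {e: True, a: True, p: False, d: False}
  {e: True, a: False, p: False, d: False}
  {d: True, e: True, a: True, p: False}
  {d: True, e: True, a: False, p: False}
  {e: True, p: True, a: True, d: False}
  {e: True, p: True, a: False, d: False}
  {p: False, a: True, d: False, e: False}
  {d: True, p: False, a: True, e: False}
  {p: True, a: True, d: False, e: False}
  {d: True, p: True, a: True, e: False}


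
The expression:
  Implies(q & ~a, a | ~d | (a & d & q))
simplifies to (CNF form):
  a | ~d | ~q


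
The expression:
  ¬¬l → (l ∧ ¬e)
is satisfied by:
  {l: False, e: False}
  {e: True, l: False}
  {l: True, e: False}


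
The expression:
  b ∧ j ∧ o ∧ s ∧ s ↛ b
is never true.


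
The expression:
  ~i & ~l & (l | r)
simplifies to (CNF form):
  r & ~i & ~l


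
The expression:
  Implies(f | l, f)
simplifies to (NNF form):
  f | ~l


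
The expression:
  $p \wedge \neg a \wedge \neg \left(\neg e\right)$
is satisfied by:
  {p: True, e: True, a: False}


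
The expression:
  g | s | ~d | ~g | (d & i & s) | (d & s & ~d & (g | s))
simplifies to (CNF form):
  True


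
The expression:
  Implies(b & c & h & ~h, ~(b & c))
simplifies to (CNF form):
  True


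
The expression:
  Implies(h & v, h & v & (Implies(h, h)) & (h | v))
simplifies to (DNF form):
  True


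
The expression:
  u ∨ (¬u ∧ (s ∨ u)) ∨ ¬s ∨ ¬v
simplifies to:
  True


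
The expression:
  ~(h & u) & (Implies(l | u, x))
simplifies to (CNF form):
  (x | ~l) & (x | ~u) & (~h | ~u) & (x | ~h | ~l) & (x | ~h | ~u) & (x | ~l | ~u) & (~h | ~l | ~u)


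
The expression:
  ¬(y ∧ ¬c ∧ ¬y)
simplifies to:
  True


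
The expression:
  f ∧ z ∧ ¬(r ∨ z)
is never true.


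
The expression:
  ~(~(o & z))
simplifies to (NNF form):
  o & z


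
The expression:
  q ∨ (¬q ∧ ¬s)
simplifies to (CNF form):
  q ∨ ¬s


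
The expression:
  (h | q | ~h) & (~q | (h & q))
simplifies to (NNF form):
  h | ~q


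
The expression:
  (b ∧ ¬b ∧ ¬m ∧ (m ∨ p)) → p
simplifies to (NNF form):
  True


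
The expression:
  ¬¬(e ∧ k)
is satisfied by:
  {e: True, k: True}


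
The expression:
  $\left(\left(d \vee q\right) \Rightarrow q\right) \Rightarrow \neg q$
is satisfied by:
  {q: False}


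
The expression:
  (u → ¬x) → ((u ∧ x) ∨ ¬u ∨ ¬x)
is always true.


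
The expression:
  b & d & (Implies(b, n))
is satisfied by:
  {b: True, d: True, n: True}


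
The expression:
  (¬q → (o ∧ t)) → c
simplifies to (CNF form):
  (c ∨ ¬q) ∧ (c ∨ ¬o ∨ ¬q) ∧ (c ∨ ¬o ∨ ¬t) ∧ (c ∨ ¬q ∨ ¬t)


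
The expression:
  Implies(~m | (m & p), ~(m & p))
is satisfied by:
  {p: False, m: False}
  {m: True, p: False}
  {p: True, m: False}


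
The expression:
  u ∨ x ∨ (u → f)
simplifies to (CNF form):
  True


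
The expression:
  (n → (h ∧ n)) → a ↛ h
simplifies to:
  ¬h ∧ (a ∨ n)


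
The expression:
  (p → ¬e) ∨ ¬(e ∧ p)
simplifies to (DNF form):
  ¬e ∨ ¬p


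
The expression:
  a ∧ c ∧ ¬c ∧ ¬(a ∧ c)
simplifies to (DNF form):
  False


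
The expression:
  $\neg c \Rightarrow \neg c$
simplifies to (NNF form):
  $\text{True}$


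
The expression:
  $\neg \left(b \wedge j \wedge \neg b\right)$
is always true.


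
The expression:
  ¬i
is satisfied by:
  {i: False}


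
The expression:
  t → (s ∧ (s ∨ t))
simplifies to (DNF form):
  s ∨ ¬t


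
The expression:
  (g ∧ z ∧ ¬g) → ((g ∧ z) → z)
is always true.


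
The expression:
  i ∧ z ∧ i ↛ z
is never true.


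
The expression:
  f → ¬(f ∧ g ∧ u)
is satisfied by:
  {g: False, u: False, f: False}
  {f: True, g: False, u: False}
  {u: True, g: False, f: False}
  {f: True, u: True, g: False}
  {g: True, f: False, u: False}
  {f: True, g: True, u: False}
  {u: True, g: True, f: False}


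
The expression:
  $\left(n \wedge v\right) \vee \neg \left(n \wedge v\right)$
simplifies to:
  $\text{True}$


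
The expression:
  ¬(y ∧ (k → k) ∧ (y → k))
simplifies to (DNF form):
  ¬k ∨ ¬y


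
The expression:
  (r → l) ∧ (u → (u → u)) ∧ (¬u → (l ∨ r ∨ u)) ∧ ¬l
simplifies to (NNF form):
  u ∧ ¬l ∧ ¬r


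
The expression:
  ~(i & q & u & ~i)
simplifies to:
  True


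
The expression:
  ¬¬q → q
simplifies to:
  True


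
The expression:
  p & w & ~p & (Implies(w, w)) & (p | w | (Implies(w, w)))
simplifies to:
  False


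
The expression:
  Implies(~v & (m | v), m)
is always true.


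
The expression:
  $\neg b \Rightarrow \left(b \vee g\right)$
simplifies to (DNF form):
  $b \vee g$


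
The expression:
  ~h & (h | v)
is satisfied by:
  {v: True, h: False}


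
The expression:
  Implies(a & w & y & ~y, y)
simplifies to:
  True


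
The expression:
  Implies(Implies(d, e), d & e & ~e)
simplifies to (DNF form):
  d & ~e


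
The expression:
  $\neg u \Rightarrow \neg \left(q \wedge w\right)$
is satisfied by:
  {u: True, w: False, q: False}
  {w: False, q: False, u: False}
  {q: True, u: True, w: False}
  {q: True, w: False, u: False}
  {u: True, w: True, q: False}
  {w: True, u: False, q: False}
  {q: True, w: True, u: True}


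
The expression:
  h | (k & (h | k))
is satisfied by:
  {k: True, h: True}
  {k: True, h: False}
  {h: True, k: False}


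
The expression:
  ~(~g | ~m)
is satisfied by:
  {m: True, g: True}


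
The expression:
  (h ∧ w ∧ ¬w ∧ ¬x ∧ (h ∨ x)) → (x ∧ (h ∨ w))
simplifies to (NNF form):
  True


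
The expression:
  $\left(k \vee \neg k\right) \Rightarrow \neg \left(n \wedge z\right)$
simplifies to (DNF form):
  $\neg n \vee \neg z$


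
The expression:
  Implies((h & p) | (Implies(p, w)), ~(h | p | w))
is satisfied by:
  {w: False, h: False}


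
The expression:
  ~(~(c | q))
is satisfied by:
  {q: True, c: True}
  {q: True, c: False}
  {c: True, q: False}


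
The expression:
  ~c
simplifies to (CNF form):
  ~c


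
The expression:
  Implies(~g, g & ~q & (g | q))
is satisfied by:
  {g: True}


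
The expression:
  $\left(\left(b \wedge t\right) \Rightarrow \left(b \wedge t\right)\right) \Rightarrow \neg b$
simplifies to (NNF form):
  $\neg b$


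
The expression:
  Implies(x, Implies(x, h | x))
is always true.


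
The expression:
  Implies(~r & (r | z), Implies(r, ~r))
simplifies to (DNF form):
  True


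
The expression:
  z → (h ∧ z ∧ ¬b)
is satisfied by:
  {h: True, z: False, b: False}
  {h: False, z: False, b: False}
  {b: True, h: True, z: False}
  {b: True, h: False, z: False}
  {z: True, h: True, b: False}


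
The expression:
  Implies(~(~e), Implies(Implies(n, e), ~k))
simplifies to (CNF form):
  ~e | ~k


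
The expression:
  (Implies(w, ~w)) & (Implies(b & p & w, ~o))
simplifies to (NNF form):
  ~w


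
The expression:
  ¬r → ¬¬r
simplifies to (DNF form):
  r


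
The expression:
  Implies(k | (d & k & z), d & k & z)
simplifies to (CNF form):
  (d | ~k) & (z | ~k)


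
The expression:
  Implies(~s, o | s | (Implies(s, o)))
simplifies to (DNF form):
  True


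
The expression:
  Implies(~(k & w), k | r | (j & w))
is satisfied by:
  {r: True, k: True, j: True, w: True}
  {r: True, k: True, j: True, w: False}
  {r: True, k: True, w: True, j: False}
  {r: True, k: True, w: False, j: False}
  {r: True, j: True, w: True, k: False}
  {r: True, j: True, w: False, k: False}
  {r: True, j: False, w: True, k: False}
  {r: True, j: False, w: False, k: False}
  {k: True, j: True, w: True, r: False}
  {k: True, j: True, w: False, r: False}
  {k: True, w: True, j: False, r: False}
  {k: True, w: False, j: False, r: False}
  {j: True, w: True, k: False, r: False}


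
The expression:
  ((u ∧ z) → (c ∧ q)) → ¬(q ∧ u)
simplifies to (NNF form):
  (z ∧ ¬c) ∨ ¬q ∨ ¬u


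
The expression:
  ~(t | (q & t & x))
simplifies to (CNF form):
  ~t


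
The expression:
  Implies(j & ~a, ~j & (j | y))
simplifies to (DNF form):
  a | ~j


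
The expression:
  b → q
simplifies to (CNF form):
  q ∨ ¬b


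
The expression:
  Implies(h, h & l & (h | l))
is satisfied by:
  {l: True, h: False}
  {h: False, l: False}
  {h: True, l: True}


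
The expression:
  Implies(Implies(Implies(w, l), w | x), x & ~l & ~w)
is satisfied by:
  {w: False, l: False, x: False}
  {x: True, w: False, l: False}
  {l: True, w: False, x: False}


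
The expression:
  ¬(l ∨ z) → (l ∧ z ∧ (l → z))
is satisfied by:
  {z: True, l: True}
  {z: True, l: False}
  {l: True, z: False}


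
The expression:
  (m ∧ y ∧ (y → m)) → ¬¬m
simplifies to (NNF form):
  True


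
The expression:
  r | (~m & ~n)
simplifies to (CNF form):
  (r | ~m) & (r | ~n)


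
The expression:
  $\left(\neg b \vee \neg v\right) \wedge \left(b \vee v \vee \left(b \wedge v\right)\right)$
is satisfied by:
  {b: True, v: False}
  {v: True, b: False}


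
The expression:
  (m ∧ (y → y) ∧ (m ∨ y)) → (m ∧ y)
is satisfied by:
  {y: True, m: False}
  {m: False, y: False}
  {m: True, y: True}


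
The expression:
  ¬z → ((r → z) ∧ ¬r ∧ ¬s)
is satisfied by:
  {z: True, s: False, r: False}
  {r: True, z: True, s: False}
  {z: True, s: True, r: False}
  {r: True, z: True, s: True}
  {r: False, s: False, z: False}


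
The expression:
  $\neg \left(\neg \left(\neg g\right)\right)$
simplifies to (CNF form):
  $\neg g$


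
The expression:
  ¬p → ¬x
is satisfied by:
  {p: True, x: False}
  {x: False, p: False}
  {x: True, p: True}


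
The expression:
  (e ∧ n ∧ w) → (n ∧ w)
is always true.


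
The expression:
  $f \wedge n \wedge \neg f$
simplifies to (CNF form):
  $\text{False}$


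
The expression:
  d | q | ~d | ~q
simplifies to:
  True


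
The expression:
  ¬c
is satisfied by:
  {c: False}


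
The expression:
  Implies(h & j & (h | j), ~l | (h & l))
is always true.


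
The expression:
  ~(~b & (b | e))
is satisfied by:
  {b: True, e: False}
  {e: False, b: False}
  {e: True, b: True}


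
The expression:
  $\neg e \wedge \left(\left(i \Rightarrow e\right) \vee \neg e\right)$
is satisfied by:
  {e: False}


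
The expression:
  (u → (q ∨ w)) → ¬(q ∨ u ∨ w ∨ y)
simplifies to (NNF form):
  ¬q ∧ ¬w ∧ (u ∨ ¬y)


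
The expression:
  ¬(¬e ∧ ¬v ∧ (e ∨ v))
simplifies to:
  True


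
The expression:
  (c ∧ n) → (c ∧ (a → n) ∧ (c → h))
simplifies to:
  h ∨ ¬c ∨ ¬n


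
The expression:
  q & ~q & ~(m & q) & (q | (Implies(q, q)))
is never true.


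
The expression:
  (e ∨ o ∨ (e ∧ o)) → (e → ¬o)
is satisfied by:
  {e: False, o: False}
  {o: True, e: False}
  {e: True, o: False}


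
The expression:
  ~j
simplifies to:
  ~j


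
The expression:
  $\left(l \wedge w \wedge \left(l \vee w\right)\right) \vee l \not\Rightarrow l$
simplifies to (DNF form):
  $l \wedge w$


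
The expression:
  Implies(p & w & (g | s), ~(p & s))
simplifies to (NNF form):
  ~p | ~s | ~w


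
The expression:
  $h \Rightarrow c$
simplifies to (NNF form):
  $c \vee \neg h$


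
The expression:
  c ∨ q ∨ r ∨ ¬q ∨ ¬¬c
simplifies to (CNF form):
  True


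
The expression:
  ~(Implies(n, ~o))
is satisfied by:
  {o: True, n: True}


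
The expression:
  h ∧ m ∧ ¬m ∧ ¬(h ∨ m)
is never true.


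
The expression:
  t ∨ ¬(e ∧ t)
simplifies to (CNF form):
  True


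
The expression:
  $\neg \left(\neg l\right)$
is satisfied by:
  {l: True}


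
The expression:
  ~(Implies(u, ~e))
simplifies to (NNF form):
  e & u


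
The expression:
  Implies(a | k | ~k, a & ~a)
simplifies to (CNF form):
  False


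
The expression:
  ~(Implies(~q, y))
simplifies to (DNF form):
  ~q & ~y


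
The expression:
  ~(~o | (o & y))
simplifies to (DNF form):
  o & ~y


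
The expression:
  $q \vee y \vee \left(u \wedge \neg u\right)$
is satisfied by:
  {y: True, q: True}
  {y: True, q: False}
  {q: True, y: False}


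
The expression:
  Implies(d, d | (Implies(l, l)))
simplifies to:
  True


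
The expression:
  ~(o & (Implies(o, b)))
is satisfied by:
  {o: False, b: False}
  {b: True, o: False}
  {o: True, b: False}


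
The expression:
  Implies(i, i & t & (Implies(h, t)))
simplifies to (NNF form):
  t | ~i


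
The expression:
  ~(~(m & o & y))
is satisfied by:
  {m: True, o: True, y: True}


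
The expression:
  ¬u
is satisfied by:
  {u: False}


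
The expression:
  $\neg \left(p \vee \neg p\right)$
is never true.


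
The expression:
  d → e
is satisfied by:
  {e: True, d: False}
  {d: False, e: False}
  {d: True, e: True}


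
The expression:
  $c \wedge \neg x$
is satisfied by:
  {c: True, x: False}


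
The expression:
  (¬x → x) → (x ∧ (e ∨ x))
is always true.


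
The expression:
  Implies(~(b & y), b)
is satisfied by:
  {b: True}


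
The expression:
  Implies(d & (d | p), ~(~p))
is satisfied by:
  {p: True, d: False}
  {d: False, p: False}
  {d: True, p: True}


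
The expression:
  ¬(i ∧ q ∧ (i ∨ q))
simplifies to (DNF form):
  ¬i ∨ ¬q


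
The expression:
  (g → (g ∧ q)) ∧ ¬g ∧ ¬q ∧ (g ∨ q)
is never true.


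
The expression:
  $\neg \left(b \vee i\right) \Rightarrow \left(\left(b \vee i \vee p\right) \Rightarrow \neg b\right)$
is always true.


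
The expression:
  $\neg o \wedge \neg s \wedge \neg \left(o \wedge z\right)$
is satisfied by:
  {o: False, s: False}


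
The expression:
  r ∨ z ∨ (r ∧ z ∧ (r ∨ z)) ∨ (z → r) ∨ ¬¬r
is always true.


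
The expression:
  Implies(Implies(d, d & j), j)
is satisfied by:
  {d: True, j: True}
  {d: True, j: False}
  {j: True, d: False}


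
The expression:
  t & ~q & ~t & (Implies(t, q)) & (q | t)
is never true.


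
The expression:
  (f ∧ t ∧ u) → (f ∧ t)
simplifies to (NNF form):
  True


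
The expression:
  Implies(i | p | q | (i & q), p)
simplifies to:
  p | (~i & ~q)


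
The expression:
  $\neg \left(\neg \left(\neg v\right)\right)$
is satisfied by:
  {v: False}


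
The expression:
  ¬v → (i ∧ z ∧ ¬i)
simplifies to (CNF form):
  v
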